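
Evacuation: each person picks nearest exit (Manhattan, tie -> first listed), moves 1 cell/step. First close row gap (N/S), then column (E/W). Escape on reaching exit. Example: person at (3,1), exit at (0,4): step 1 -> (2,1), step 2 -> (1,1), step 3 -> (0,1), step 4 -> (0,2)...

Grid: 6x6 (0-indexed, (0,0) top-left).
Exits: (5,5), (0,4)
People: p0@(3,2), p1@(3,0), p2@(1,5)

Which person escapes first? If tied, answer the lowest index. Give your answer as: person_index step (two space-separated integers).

Step 1: p0:(3,2)->(4,2) | p1:(3,0)->(4,0) | p2:(1,5)->(0,5)
Step 2: p0:(4,2)->(5,2) | p1:(4,0)->(5,0) | p2:(0,5)->(0,4)->EXIT
Step 3: p0:(5,2)->(5,3) | p1:(5,0)->(5,1) | p2:escaped
Step 4: p0:(5,3)->(5,4) | p1:(5,1)->(5,2) | p2:escaped
Step 5: p0:(5,4)->(5,5)->EXIT | p1:(5,2)->(5,3) | p2:escaped
Step 6: p0:escaped | p1:(5,3)->(5,4) | p2:escaped
Step 7: p0:escaped | p1:(5,4)->(5,5)->EXIT | p2:escaped
Exit steps: [5, 7, 2]
First to escape: p2 at step 2

Answer: 2 2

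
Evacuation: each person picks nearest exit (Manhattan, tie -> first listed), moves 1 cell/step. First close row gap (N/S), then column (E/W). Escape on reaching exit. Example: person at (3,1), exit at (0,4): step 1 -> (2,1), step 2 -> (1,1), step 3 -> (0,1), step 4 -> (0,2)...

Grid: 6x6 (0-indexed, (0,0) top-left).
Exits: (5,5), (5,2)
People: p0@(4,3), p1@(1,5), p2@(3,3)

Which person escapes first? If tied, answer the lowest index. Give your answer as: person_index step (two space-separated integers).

Step 1: p0:(4,3)->(5,3) | p1:(1,5)->(2,5) | p2:(3,3)->(4,3)
Step 2: p0:(5,3)->(5,2)->EXIT | p1:(2,5)->(3,5) | p2:(4,3)->(5,3)
Step 3: p0:escaped | p1:(3,5)->(4,5) | p2:(5,3)->(5,2)->EXIT
Step 4: p0:escaped | p1:(4,5)->(5,5)->EXIT | p2:escaped
Exit steps: [2, 4, 3]
First to escape: p0 at step 2

Answer: 0 2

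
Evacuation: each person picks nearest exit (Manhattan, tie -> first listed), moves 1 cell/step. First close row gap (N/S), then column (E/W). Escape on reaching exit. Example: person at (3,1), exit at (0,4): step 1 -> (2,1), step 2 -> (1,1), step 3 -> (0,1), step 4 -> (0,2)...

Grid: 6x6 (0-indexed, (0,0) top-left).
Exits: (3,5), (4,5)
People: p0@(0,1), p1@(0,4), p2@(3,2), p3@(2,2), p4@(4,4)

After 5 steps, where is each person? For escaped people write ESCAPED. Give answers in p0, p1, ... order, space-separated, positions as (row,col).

Step 1: p0:(0,1)->(1,1) | p1:(0,4)->(1,4) | p2:(3,2)->(3,3) | p3:(2,2)->(3,2) | p4:(4,4)->(4,5)->EXIT
Step 2: p0:(1,1)->(2,1) | p1:(1,4)->(2,4) | p2:(3,3)->(3,4) | p3:(3,2)->(3,3) | p4:escaped
Step 3: p0:(2,1)->(3,1) | p1:(2,4)->(3,4) | p2:(3,4)->(3,5)->EXIT | p3:(3,3)->(3,4) | p4:escaped
Step 4: p0:(3,1)->(3,2) | p1:(3,4)->(3,5)->EXIT | p2:escaped | p3:(3,4)->(3,5)->EXIT | p4:escaped
Step 5: p0:(3,2)->(3,3) | p1:escaped | p2:escaped | p3:escaped | p4:escaped

(3,3) ESCAPED ESCAPED ESCAPED ESCAPED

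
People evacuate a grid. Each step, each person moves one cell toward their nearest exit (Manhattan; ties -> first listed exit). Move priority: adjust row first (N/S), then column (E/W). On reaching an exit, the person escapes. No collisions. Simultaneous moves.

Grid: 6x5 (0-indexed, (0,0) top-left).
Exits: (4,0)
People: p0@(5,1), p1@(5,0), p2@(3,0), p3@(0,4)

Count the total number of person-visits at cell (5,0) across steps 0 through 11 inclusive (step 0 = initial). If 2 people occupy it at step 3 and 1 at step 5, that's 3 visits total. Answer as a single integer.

Answer: 1

Derivation:
Step 0: p0@(5,1) p1@(5,0) p2@(3,0) p3@(0,4) -> at (5,0): 1 [p1], cum=1
Step 1: p0@(4,1) p1@ESC p2@ESC p3@(1,4) -> at (5,0): 0 [-], cum=1
Step 2: p0@ESC p1@ESC p2@ESC p3@(2,4) -> at (5,0): 0 [-], cum=1
Step 3: p0@ESC p1@ESC p2@ESC p3@(3,4) -> at (5,0): 0 [-], cum=1
Step 4: p0@ESC p1@ESC p2@ESC p3@(4,4) -> at (5,0): 0 [-], cum=1
Step 5: p0@ESC p1@ESC p2@ESC p3@(4,3) -> at (5,0): 0 [-], cum=1
Step 6: p0@ESC p1@ESC p2@ESC p3@(4,2) -> at (5,0): 0 [-], cum=1
Step 7: p0@ESC p1@ESC p2@ESC p3@(4,1) -> at (5,0): 0 [-], cum=1
Step 8: p0@ESC p1@ESC p2@ESC p3@ESC -> at (5,0): 0 [-], cum=1
Total visits = 1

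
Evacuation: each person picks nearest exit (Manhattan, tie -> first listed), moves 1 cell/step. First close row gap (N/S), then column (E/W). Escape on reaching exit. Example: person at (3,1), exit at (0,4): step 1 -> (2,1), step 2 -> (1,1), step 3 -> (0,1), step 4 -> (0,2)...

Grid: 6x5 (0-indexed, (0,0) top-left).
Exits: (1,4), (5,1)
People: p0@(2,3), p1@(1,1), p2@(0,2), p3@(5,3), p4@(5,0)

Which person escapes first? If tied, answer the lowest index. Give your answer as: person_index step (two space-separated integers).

Answer: 4 1

Derivation:
Step 1: p0:(2,3)->(1,3) | p1:(1,1)->(1,2) | p2:(0,2)->(1,2) | p3:(5,3)->(5,2) | p4:(5,0)->(5,1)->EXIT
Step 2: p0:(1,3)->(1,4)->EXIT | p1:(1,2)->(1,3) | p2:(1,2)->(1,3) | p3:(5,2)->(5,1)->EXIT | p4:escaped
Step 3: p0:escaped | p1:(1,3)->(1,4)->EXIT | p2:(1,3)->(1,4)->EXIT | p3:escaped | p4:escaped
Exit steps: [2, 3, 3, 2, 1]
First to escape: p4 at step 1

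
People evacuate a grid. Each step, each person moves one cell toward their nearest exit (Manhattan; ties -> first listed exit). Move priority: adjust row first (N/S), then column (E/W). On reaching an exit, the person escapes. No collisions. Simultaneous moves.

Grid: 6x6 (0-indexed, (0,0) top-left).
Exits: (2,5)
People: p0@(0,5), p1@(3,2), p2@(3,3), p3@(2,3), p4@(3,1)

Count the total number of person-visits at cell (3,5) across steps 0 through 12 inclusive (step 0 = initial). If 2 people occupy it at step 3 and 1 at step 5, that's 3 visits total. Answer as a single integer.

Step 0: p0@(0,5) p1@(3,2) p2@(3,3) p3@(2,3) p4@(3,1) -> at (3,5): 0 [-], cum=0
Step 1: p0@(1,5) p1@(2,2) p2@(2,3) p3@(2,4) p4@(2,1) -> at (3,5): 0 [-], cum=0
Step 2: p0@ESC p1@(2,3) p2@(2,4) p3@ESC p4@(2,2) -> at (3,5): 0 [-], cum=0
Step 3: p0@ESC p1@(2,4) p2@ESC p3@ESC p4@(2,3) -> at (3,5): 0 [-], cum=0
Step 4: p0@ESC p1@ESC p2@ESC p3@ESC p4@(2,4) -> at (3,5): 0 [-], cum=0
Step 5: p0@ESC p1@ESC p2@ESC p3@ESC p4@ESC -> at (3,5): 0 [-], cum=0
Total visits = 0

Answer: 0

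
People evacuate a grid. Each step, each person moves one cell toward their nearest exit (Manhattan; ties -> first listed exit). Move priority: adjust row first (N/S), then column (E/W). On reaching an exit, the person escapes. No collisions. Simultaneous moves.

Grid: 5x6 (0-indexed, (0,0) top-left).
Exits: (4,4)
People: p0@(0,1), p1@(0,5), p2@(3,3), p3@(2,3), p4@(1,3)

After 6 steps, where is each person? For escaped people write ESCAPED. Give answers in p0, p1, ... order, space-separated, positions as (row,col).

Step 1: p0:(0,1)->(1,1) | p1:(0,5)->(1,5) | p2:(3,3)->(4,3) | p3:(2,3)->(3,3) | p4:(1,3)->(2,3)
Step 2: p0:(1,1)->(2,1) | p1:(1,5)->(2,5) | p2:(4,3)->(4,4)->EXIT | p3:(3,3)->(4,3) | p4:(2,3)->(3,3)
Step 3: p0:(2,1)->(3,1) | p1:(2,5)->(3,5) | p2:escaped | p3:(4,3)->(4,4)->EXIT | p4:(3,3)->(4,3)
Step 4: p0:(3,1)->(4,1) | p1:(3,5)->(4,5) | p2:escaped | p3:escaped | p4:(4,3)->(4,4)->EXIT
Step 5: p0:(4,1)->(4,2) | p1:(4,5)->(4,4)->EXIT | p2:escaped | p3:escaped | p4:escaped
Step 6: p0:(4,2)->(4,3) | p1:escaped | p2:escaped | p3:escaped | p4:escaped

(4,3) ESCAPED ESCAPED ESCAPED ESCAPED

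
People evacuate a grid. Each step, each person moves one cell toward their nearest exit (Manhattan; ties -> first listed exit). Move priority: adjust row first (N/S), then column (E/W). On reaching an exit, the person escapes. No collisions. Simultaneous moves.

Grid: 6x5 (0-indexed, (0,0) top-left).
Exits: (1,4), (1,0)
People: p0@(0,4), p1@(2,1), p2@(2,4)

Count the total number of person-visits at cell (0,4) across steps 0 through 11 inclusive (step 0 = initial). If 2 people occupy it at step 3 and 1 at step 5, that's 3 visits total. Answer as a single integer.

Step 0: p0@(0,4) p1@(2,1) p2@(2,4) -> at (0,4): 1 [p0], cum=1
Step 1: p0@ESC p1@(1,1) p2@ESC -> at (0,4): 0 [-], cum=1
Step 2: p0@ESC p1@ESC p2@ESC -> at (0,4): 0 [-], cum=1
Total visits = 1

Answer: 1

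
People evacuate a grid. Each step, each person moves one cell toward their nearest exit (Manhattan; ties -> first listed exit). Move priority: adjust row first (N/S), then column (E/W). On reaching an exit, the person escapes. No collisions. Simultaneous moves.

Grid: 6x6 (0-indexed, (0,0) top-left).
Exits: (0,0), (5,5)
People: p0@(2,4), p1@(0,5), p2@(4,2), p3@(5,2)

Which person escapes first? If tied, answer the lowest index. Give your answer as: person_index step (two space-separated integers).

Answer: 3 3

Derivation:
Step 1: p0:(2,4)->(3,4) | p1:(0,5)->(0,4) | p2:(4,2)->(5,2) | p3:(5,2)->(5,3)
Step 2: p0:(3,4)->(4,4) | p1:(0,4)->(0,3) | p2:(5,2)->(5,3) | p3:(5,3)->(5,4)
Step 3: p0:(4,4)->(5,4) | p1:(0,3)->(0,2) | p2:(5,3)->(5,4) | p3:(5,4)->(5,5)->EXIT
Step 4: p0:(5,4)->(5,5)->EXIT | p1:(0,2)->(0,1) | p2:(5,4)->(5,5)->EXIT | p3:escaped
Step 5: p0:escaped | p1:(0,1)->(0,0)->EXIT | p2:escaped | p3:escaped
Exit steps: [4, 5, 4, 3]
First to escape: p3 at step 3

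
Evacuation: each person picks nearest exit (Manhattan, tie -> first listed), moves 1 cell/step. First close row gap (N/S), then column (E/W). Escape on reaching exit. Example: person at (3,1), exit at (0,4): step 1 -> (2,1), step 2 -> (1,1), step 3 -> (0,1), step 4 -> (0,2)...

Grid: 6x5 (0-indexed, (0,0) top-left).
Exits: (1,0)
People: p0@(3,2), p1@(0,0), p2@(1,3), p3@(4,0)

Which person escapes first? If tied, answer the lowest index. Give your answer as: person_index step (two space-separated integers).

Answer: 1 1

Derivation:
Step 1: p0:(3,2)->(2,2) | p1:(0,0)->(1,0)->EXIT | p2:(1,3)->(1,2) | p3:(4,0)->(3,0)
Step 2: p0:(2,2)->(1,2) | p1:escaped | p2:(1,2)->(1,1) | p3:(3,0)->(2,0)
Step 3: p0:(1,2)->(1,1) | p1:escaped | p2:(1,1)->(1,0)->EXIT | p3:(2,0)->(1,0)->EXIT
Step 4: p0:(1,1)->(1,0)->EXIT | p1:escaped | p2:escaped | p3:escaped
Exit steps: [4, 1, 3, 3]
First to escape: p1 at step 1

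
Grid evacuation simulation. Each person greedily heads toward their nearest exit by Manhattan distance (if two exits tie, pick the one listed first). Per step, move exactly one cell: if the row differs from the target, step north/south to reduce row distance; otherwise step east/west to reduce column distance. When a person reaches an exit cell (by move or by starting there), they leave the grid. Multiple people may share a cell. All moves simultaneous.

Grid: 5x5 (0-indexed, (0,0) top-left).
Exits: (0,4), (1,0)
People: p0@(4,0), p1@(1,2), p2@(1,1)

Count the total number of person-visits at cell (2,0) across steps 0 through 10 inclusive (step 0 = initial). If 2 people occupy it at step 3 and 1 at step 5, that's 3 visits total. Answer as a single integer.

Answer: 1

Derivation:
Step 0: p0@(4,0) p1@(1,2) p2@(1,1) -> at (2,0): 0 [-], cum=0
Step 1: p0@(3,0) p1@(1,1) p2@ESC -> at (2,0): 0 [-], cum=0
Step 2: p0@(2,0) p1@ESC p2@ESC -> at (2,0): 1 [p0], cum=1
Step 3: p0@ESC p1@ESC p2@ESC -> at (2,0): 0 [-], cum=1
Total visits = 1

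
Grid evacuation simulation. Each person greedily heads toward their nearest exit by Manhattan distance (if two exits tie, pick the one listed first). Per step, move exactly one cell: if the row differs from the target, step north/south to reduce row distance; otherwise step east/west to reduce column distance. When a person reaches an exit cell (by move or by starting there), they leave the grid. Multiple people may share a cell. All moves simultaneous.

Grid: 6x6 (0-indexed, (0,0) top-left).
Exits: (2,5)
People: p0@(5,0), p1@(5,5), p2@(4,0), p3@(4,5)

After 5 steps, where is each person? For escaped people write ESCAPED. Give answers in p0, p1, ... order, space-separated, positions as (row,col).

Step 1: p0:(5,0)->(4,0) | p1:(5,5)->(4,5) | p2:(4,0)->(3,0) | p3:(4,5)->(3,5)
Step 2: p0:(4,0)->(3,0) | p1:(4,5)->(3,5) | p2:(3,0)->(2,0) | p3:(3,5)->(2,5)->EXIT
Step 3: p0:(3,0)->(2,0) | p1:(3,5)->(2,5)->EXIT | p2:(2,0)->(2,1) | p3:escaped
Step 4: p0:(2,0)->(2,1) | p1:escaped | p2:(2,1)->(2,2) | p3:escaped
Step 5: p0:(2,1)->(2,2) | p1:escaped | p2:(2,2)->(2,3) | p3:escaped

(2,2) ESCAPED (2,3) ESCAPED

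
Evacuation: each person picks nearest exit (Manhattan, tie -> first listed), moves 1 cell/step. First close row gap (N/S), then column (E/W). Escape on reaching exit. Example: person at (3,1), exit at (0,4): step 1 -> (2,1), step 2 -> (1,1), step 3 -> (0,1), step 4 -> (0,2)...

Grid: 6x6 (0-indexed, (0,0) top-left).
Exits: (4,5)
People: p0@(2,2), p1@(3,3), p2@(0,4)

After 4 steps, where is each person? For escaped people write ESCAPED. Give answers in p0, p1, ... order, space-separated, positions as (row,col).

Step 1: p0:(2,2)->(3,2) | p1:(3,3)->(4,3) | p2:(0,4)->(1,4)
Step 2: p0:(3,2)->(4,2) | p1:(4,3)->(4,4) | p2:(1,4)->(2,4)
Step 3: p0:(4,2)->(4,3) | p1:(4,4)->(4,5)->EXIT | p2:(2,4)->(3,4)
Step 4: p0:(4,3)->(4,4) | p1:escaped | p2:(3,4)->(4,4)

(4,4) ESCAPED (4,4)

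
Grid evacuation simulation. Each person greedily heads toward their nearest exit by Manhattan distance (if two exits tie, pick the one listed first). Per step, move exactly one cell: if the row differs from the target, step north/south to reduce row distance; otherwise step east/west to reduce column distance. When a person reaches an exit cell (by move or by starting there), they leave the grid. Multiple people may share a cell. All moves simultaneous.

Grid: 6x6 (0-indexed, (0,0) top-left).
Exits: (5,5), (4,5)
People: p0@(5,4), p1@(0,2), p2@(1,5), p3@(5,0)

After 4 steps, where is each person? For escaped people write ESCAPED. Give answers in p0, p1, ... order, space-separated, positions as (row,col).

Step 1: p0:(5,4)->(5,5)->EXIT | p1:(0,2)->(1,2) | p2:(1,5)->(2,5) | p3:(5,0)->(5,1)
Step 2: p0:escaped | p1:(1,2)->(2,2) | p2:(2,5)->(3,5) | p3:(5,1)->(5,2)
Step 3: p0:escaped | p1:(2,2)->(3,2) | p2:(3,5)->(4,5)->EXIT | p3:(5,2)->(5,3)
Step 4: p0:escaped | p1:(3,2)->(4,2) | p2:escaped | p3:(5,3)->(5,4)

ESCAPED (4,2) ESCAPED (5,4)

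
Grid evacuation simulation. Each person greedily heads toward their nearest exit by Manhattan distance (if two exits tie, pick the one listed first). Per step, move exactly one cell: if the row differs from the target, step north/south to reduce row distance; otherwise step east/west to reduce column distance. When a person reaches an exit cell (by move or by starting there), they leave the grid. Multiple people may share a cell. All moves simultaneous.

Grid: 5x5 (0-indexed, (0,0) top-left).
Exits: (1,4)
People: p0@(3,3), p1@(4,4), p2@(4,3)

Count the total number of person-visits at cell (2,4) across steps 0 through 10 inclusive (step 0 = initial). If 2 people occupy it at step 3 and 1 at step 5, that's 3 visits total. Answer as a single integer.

Answer: 1

Derivation:
Step 0: p0@(3,3) p1@(4,4) p2@(4,3) -> at (2,4): 0 [-], cum=0
Step 1: p0@(2,3) p1@(3,4) p2@(3,3) -> at (2,4): 0 [-], cum=0
Step 2: p0@(1,3) p1@(2,4) p2@(2,3) -> at (2,4): 1 [p1], cum=1
Step 3: p0@ESC p1@ESC p2@(1,3) -> at (2,4): 0 [-], cum=1
Step 4: p0@ESC p1@ESC p2@ESC -> at (2,4): 0 [-], cum=1
Total visits = 1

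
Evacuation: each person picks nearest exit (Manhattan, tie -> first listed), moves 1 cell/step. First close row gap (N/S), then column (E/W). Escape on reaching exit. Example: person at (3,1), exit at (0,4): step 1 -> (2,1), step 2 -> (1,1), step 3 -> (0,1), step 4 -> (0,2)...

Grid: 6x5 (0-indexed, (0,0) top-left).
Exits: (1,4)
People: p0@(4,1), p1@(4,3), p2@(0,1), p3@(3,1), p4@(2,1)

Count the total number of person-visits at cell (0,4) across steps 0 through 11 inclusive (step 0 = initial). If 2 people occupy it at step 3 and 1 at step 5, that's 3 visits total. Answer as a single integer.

Step 0: p0@(4,1) p1@(4,3) p2@(0,1) p3@(3,1) p4@(2,1) -> at (0,4): 0 [-], cum=0
Step 1: p0@(3,1) p1@(3,3) p2@(1,1) p3@(2,1) p4@(1,1) -> at (0,4): 0 [-], cum=0
Step 2: p0@(2,1) p1@(2,3) p2@(1,2) p3@(1,1) p4@(1,2) -> at (0,4): 0 [-], cum=0
Step 3: p0@(1,1) p1@(1,3) p2@(1,3) p3@(1,2) p4@(1,3) -> at (0,4): 0 [-], cum=0
Step 4: p0@(1,2) p1@ESC p2@ESC p3@(1,3) p4@ESC -> at (0,4): 0 [-], cum=0
Step 5: p0@(1,3) p1@ESC p2@ESC p3@ESC p4@ESC -> at (0,4): 0 [-], cum=0
Step 6: p0@ESC p1@ESC p2@ESC p3@ESC p4@ESC -> at (0,4): 0 [-], cum=0
Total visits = 0

Answer: 0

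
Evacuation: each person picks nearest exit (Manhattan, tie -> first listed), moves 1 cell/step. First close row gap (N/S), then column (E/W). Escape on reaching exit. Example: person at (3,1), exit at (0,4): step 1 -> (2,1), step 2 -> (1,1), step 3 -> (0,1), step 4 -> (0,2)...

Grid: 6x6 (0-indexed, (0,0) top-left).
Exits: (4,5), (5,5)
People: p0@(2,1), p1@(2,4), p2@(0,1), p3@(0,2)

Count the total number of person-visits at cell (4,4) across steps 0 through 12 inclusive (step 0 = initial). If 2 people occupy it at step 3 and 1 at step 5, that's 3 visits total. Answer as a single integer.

Answer: 4

Derivation:
Step 0: p0@(2,1) p1@(2,4) p2@(0,1) p3@(0,2) -> at (4,4): 0 [-], cum=0
Step 1: p0@(3,1) p1@(3,4) p2@(1,1) p3@(1,2) -> at (4,4): 0 [-], cum=0
Step 2: p0@(4,1) p1@(4,4) p2@(2,1) p3@(2,2) -> at (4,4): 1 [p1], cum=1
Step 3: p0@(4,2) p1@ESC p2@(3,1) p3@(3,2) -> at (4,4): 0 [-], cum=1
Step 4: p0@(4,3) p1@ESC p2@(4,1) p3@(4,2) -> at (4,4): 0 [-], cum=1
Step 5: p0@(4,4) p1@ESC p2@(4,2) p3@(4,3) -> at (4,4): 1 [p0], cum=2
Step 6: p0@ESC p1@ESC p2@(4,3) p3@(4,4) -> at (4,4): 1 [p3], cum=3
Step 7: p0@ESC p1@ESC p2@(4,4) p3@ESC -> at (4,4): 1 [p2], cum=4
Step 8: p0@ESC p1@ESC p2@ESC p3@ESC -> at (4,4): 0 [-], cum=4
Total visits = 4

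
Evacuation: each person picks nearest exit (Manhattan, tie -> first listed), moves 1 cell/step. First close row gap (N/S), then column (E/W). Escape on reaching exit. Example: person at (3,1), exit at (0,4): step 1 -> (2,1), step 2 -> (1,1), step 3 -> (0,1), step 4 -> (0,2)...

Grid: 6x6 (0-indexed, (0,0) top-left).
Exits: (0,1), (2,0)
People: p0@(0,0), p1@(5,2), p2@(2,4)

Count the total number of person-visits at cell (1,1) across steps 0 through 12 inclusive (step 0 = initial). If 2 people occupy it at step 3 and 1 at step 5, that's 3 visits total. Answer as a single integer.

Step 0: p0@(0,0) p1@(5,2) p2@(2,4) -> at (1,1): 0 [-], cum=0
Step 1: p0@ESC p1@(4,2) p2@(2,3) -> at (1,1): 0 [-], cum=0
Step 2: p0@ESC p1@(3,2) p2@(2,2) -> at (1,1): 0 [-], cum=0
Step 3: p0@ESC p1@(2,2) p2@(2,1) -> at (1,1): 0 [-], cum=0
Step 4: p0@ESC p1@(2,1) p2@ESC -> at (1,1): 0 [-], cum=0
Step 5: p0@ESC p1@ESC p2@ESC -> at (1,1): 0 [-], cum=0
Total visits = 0

Answer: 0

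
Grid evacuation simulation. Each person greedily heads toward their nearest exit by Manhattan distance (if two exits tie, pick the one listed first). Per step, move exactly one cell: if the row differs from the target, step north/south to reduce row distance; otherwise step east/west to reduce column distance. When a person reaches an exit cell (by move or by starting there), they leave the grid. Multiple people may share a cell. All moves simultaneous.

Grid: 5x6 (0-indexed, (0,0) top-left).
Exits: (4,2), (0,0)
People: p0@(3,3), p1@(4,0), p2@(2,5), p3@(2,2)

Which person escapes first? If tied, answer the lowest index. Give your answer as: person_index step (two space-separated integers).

Step 1: p0:(3,3)->(4,3) | p1:(4,0)->(4,1) | p2:(2,5)->(3,5) | p3:(2,2)->(3,2)
Step 2: p0:(4,3)->(4,2)->EXIT | p1:(4,1)->(4,2)->EXIT | p2:(3,5)->(4,5) | p3:(3,2)->(4,2)->EXIT
Step 3: p0:escaped | p1:escaped | p2:(4,5)->(4,4) | p3:escaped
Step 4: p0:escaped | p1:escaped | p2:(4,4)->(4,3) | p3:escaped
Step 5: p0:escaped | p1:escaped | p2:(4,3)->(4,2)->EXIT | p3:escaped
Exit steps: [2, 2, 5, 2]
First to escape: p0 at step 2

Answer: 0 2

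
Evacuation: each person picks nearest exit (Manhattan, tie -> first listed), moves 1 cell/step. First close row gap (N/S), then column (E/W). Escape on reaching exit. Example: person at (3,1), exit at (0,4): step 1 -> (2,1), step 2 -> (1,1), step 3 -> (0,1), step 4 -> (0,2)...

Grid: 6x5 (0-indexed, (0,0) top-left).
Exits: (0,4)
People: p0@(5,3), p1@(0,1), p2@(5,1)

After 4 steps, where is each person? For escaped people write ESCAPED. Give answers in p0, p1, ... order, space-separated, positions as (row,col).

Step 1: p0:(5,3)->(4,3) | p1:(0,1)->(0,2) | p2:(5,1)->(4,1)
Step 2: p0:(4,3)->(3,3) | p1:(0,2)->(0,3) | p2:(4,1)->(3,1)
Step 3: p0:(3,3)->(2,3) | p1:(0,3)->(0,4)->EXIT | p2:(3,1)->(2,1)
Step 4: p0:(2,3)->(1,3) | p1:escaped | p2:(2,1)->(1,1)

(1,3) ESCAPED (1,1)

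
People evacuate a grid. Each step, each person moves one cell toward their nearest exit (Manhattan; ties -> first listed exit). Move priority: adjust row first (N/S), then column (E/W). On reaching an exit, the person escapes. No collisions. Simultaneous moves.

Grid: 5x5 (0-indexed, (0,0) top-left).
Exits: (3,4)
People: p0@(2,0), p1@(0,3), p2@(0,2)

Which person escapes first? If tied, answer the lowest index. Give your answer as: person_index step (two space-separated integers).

Answer: 1 4

Derivation:
Step 1: p0:(2,0)->(3,0) | p1:(0,3)->(1,3) | p2:(0,2)->(1,2)
Step 2: p0:(3,0)->(3,1) | p1:(1,3)->(2,3) | p2:(1,2)->(2,2)
Step 3: p0:(3,1)->(3,2) | p1:(2,3)->(3,3) | p2:(2,2)->(3,2)
Step 4: p0:(3,2)->(3,3) | p1:(3,3)->(3,4)->EXIT | p2:(3,2)->(3,3)
Step 5: p0:(3,3)->(3,4)->EXIT | p1:escaped | p2:(3,3)->(3,4)->EXIT
Exit steps: [5, 4, 5]
First to escape: p1 at step 4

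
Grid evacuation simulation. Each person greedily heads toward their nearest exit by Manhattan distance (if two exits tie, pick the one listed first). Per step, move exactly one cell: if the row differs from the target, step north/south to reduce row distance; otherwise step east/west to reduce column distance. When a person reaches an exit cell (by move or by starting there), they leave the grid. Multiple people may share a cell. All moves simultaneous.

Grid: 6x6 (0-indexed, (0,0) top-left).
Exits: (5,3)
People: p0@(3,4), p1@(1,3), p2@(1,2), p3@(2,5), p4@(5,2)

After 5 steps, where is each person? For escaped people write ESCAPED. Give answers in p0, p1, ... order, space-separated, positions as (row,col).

Step 1: p0:(3,4)->(4,4) | p1:(1,3)->(2,3) | p2:(1,2)->(2,2) | p3:(2,5)->(3,5) | p4:(5,2)->(5,3)->EXIT
Step 2: p0:(4,4)->(5,4) | p1:(2,3)->(3,3) | p2:(2,2)->(3,2) | p3:(3,5)->(4,5) | p4:escaped
Step 3: p0:(5,4)->(5,3)->EXIT | p1:(3,3)->(4,3) | p2:(3,2)->(4,2) | p3:(4,5)->(5,5) | p4:escaped
Step 4: p0:escaped | p1:(4,3)->(5,3)->EXIT | p2:(4,2)->(5,2) | p3:(5,5)->(5,4) | p4:escaped
Step 5: p0:escaped | p1:escaped | p2:(5,2)->(5,3)->EXIT | p3:(5,4)->(5,3)->EXIT | p4:escaped

ESCAPED ESCAPED ESCAPED ESCAPED ESCAPED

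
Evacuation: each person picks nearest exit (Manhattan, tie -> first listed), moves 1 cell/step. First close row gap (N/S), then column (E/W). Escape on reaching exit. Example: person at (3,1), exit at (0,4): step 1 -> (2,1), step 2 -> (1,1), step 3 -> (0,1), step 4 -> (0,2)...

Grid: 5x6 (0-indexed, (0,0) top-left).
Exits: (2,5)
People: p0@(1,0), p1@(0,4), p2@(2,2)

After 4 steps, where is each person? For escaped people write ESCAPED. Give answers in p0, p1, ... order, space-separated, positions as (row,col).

Step 1: p0:(1,0)->(2,0) | p1:(0,4)->(1,4) | p2:(2,2)->(2,3)
Step 2: p0:(2,0)->(2,1) | p1:(1,4)->(2,4) | p2:(2,3)->(2,4)
Step 3: p0:(2,1)->(2,2) | p1:(2,4)->(2,5)->EXIT | p2:(2,4)->(2,5)->EXIT
Step 4: p0:(2,2)->(2,3) | p1:escaped | p2:escaped

(2,3) ESCAPED ESCAPED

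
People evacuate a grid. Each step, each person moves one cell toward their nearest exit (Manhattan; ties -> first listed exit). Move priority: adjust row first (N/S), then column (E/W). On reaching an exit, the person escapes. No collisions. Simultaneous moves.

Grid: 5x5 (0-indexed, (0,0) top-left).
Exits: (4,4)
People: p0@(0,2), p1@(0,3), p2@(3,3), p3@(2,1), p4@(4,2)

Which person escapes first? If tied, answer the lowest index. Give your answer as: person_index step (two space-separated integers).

Step 1: p0:(0,2)->(1,2) | p1:(0,3)->(1,3) | p2:(3,3)->(4,3) | p3:(2,1)->(3,1) | p4:(4,2)->(4,3)
Step 2: p0:(1,2)->(2,2) | p1:(1,3)->(2,3) | p2:(4,3)->(4,4)->EXIT | p3:(3,1)->(4,1) | p4:(4,3)->(4,4)->EXIT
Step 3: p0:(2,2)->(3,2) | p1:(2,3)->(3,3) | p2:escaped | p3:(4,1)->(4,2) | p4:escaped
Step 4: p0:(3,2)->(4,2) | p1:(3,3)->(4,3) | p2:escaped | p3:(4,2)->(4,3) | p4:escaped
Step 5: p0:(4,2)->(4,3) | p1:(4,3)->(4,4)->EXIT | p2:escaped | p3:(4,3)->(4,4)->EXIT | p4:escaped
Step 6: p0:(4,3)->(4,4)->EXIT | p1:escaped | p2:escaped | p3:escaped | p4:escaped
Exit steps: [6, 5, 2, 5, 2]
First to escape: p2 at step 2

Answer: 2 2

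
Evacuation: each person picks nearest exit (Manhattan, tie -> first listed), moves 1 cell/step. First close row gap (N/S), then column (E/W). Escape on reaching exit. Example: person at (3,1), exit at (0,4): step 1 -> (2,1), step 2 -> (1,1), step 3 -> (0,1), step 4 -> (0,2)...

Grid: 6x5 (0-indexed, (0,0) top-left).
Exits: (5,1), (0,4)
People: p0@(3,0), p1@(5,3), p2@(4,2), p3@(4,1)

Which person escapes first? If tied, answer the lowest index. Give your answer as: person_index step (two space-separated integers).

Step 1: p0:(3,0)->(4,0) | p1:(5,3)->(5,2) | p2:(4,2)->(5,2) | p3:(4,1)->(5,1)->EXIT
Step 2: p0:(4,0)->(5,0) | p1:(5,2)->(5,1)->EXIT | p2:(5,2)->(5,1)->EXIT | p3:escaped
Step 3: p0:(5,0)->(5,1)->EXIT | p1:escaped | p2:escaped | p3:escaped
Exit steps: [3, 2, 2, 1]
First to escape: p3 at step 1

Answer: 3 1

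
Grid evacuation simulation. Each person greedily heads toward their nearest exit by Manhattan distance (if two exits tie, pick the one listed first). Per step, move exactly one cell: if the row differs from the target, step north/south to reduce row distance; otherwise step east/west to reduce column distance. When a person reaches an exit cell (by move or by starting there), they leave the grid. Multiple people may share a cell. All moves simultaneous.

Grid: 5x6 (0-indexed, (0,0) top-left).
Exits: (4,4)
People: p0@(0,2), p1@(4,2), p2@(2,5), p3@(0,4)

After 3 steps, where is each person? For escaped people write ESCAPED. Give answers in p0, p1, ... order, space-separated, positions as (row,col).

Step 1: p0:(0,2)->(1,2) | p1:(4,2)->(4,3) | p2:(2,5)->(3,5) | p3:(0,4)->(1,4)
Step 2: p0:(1,2)->(2,2) | p1:(4,3)->(4,4)->EXIT | p2:(3,5)->(4,5) | p3:(1,4)->(2,4)
Step 3: p0:(2,2)->(3,2) | p1:escaped | p2:(4,5)->(4,4)->EXIT | p3:(2,4)->(3,4)

(3,2) ESCAPED ESCAPED (3,4)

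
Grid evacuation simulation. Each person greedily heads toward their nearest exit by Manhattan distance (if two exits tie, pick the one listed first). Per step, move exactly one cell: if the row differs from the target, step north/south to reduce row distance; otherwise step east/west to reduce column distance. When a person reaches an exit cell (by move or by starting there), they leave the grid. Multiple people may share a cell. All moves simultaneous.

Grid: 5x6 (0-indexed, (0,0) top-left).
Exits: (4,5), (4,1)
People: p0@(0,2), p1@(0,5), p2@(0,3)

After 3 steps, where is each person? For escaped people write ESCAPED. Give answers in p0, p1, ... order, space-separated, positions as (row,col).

Step 1: p0:(0,2)->(1,2) | p1:(0,5)->(1,5) | p2:(0,3)->(1,3)
Step 2: p0:(1,2)->(2,2) | p1:(1,5)->(2,5) | p2:(1,3)->(2,3)
Step 3: p0:(2,2)->(3,2) | p1:(2,5)->(3,5) | p2:(2,3)->(3,3)

(3,2) (3,5) (3,3)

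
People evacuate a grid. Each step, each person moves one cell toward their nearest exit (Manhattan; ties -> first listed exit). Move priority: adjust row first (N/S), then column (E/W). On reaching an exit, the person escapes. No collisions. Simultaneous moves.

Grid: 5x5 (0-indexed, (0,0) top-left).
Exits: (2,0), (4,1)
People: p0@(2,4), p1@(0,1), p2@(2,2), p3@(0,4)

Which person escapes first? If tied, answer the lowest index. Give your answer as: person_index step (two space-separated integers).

Step 1: p0:(2,4)->(2,3) | p1:(0,1)->(1,1) | p2:(2,2)->(2,1) | p3:(0,4)->(1,4)
Step 2: p0:(2,3)->(2,2) | p1:(1,1)->(2,1) | p2:(2,1)->(2,0)->EXIT | p3:(1,4)->(2,4)
Step 3: p0:(2,2)->(2,1) | p1:(2,1)->(2,0)->EXIT | p2:escaped | p3:(2,4)->(2,3)
Step 4: p0:(2,1)->(2,0)->EXIT | p1:escaped | p2:escaped | p3:(2,3)->(2,2)
Step 5: p0:escaped | p1:escaped | p2:escaped | p3:(2,2)->(2,1)
Step 6: p0:escaped | p1:escaped | p2:escaped | p3:(2,1)->(2,0)->EXIT
Exit steps: [4, 3, 2, 6]
First to escape: p2 at step 2

Answer: 2 2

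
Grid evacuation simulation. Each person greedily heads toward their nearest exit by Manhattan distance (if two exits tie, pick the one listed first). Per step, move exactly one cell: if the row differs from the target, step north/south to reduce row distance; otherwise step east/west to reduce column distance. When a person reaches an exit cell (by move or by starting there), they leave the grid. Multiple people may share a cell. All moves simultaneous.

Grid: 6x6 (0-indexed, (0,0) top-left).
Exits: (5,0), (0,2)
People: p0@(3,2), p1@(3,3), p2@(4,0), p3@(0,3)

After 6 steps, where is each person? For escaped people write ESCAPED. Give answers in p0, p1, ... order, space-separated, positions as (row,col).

Step 1: p0:(3,2)->(2,2) | p1:(3,3)->(2,3) | p2:(4,0)->(5,0)->EXIT | p3:(0,3)->(0,2)->EXIT
Step 2: p0:(2,2)->(1,2) | p1:(2,3)->(1,3) | p2:escaped | p3:escaped
Step 3: p0:(1,2)->(0,2)->EXIT | p1:(1,3)->(0,3) | p2:escaped | p3:escaped
Step 4: p0:escaped | p1:(0,3)->(0,2)->EXIT | p2:escaped | p3:escaped

ESCAPED ESCAPED ESCAPED ESCAPED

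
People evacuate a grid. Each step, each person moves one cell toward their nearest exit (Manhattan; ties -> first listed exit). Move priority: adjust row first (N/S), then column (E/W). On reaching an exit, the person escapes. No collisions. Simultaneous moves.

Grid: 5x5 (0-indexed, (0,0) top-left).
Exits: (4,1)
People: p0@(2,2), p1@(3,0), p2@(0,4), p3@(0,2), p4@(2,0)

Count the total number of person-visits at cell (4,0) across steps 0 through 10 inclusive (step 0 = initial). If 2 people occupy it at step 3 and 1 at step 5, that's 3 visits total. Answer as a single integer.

Answer: 2

Derivation:
Step 0: p0@(2,2) p1@(3,0) p2@(0,4) p3@(0,2) p4@(2,0) -> at (4,0): 0 [-], cum=0
Step 1: p0@(3,2) p1@(4,0) p2@(1,4) p3@(1,2) p4@(3,0) -> at (4,0): 1 [p1], cum=1
Step 2: p0@(4,2) p1@ESC p2@(2,4) p3@(2,2) p4@(4,0) -> at (4,0): 1 [p4], cum=2
Step 3: p0@ESC p1@ESC p2@(3,4) p3@(3,2) p4@ESC -> at (4,0): 0 [-], cum=2
Step 4: p0@ESC p1@ESC p2@(4,4) p3@(4,2) p4@ESC -> at (4,0): 0 [-], cum=2
Step 5: p0@ESC p1@ESC p2@(4,3) p3@ESC p4@ESC -> at (4,0): 0 [-], cum=2
Step 6: p0@ESC p1@ESC p2@(4,2) p3@ESC p4@ESC -> at (4,0): 0 [-], cum=2
Step 7: p0@ESC p1@ESC p2@ESC p3@ESC p4@ESC -> at (4,0): 0 [-], cum=2
Total visits = 2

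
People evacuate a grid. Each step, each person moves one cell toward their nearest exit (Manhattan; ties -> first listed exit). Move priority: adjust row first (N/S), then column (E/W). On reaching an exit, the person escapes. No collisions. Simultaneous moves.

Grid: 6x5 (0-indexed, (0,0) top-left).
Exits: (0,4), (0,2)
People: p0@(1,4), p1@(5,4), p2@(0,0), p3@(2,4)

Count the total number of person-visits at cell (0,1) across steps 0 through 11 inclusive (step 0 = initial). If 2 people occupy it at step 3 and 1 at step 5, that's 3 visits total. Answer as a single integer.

Answer: 1

Derivation:
Step 0: p0@(1,4) p1@(5,4) p2@(0,0) p3@(2,4) -> at (0,1): 0 [-], cum=0
Step 1: p0@ESC p1@(4,4) p2@(0,1) p3@(1,4) -> at (0,1): 1 [p2], cum=1
Step 2: p0@ESC p1@(3,4) p2@ESC p3@ESC -> at (0,1): 0 [-], cum=1
Step 3: p0@ESC p1@(2,4) p2@ESC p3@ESC -> at (0,1): 0 [-], cum=1
Step 4: p0@ESC p1@(1,4) p2@ESC p3@ESC -> at (0,1): 0 [-], cum=1
Step 5: p0@ESC p1@ESC p2@ESC p3@ESC -> at (0,1): 0 [-], cum=1
Total visits = 1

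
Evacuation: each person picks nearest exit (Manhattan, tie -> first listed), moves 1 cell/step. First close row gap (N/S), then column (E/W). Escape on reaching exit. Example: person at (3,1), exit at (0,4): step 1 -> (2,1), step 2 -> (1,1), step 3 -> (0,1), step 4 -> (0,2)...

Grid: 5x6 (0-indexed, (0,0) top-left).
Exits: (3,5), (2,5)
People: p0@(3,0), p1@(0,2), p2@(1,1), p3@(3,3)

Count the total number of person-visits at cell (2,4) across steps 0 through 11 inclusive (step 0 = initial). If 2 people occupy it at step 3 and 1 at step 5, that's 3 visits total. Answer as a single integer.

Answer: 2

Derivation:
Step 0: p0@(3,0) p1@(0,2) p2@(1,1) p3@(3,3) -> at (2,4): 0 [-], cum=0
Step 1: p0@(3,1) p1@(1,2) p2@(2,1) p3@(3,4) -> at (2,4): 0 [-], cum=0
Step 2: p0@(3,2) p1@(2,2) p2@(2,2) p3@ESC -> at (2,4): 0 [-], cum=0
Step 3: p0@(3,3) p1@(2,3) p2@(2,3) p3@ESC -> at (2,4): 0 [-], cum=0
Step 4: p0@(3,4) p1@(2,4) p2@(2,4) p3@ESC -> at (2,4): 2 [p1,p2], cum=2
Step 5: p0@ESC p1@ESC p2@ESC p3@ESC -> at (2,4): 0 [-], cum=2
Total visits = 2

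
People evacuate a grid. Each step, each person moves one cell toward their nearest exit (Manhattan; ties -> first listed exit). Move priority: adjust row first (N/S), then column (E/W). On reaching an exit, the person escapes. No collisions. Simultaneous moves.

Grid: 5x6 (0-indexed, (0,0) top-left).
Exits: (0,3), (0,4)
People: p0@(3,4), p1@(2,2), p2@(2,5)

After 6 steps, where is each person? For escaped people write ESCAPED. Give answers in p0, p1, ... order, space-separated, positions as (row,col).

Step 1: p0:(3,4)->(2,4) | p1:(2,2)->(1,2) | p2:(2,5)->(1,5)
Step 2: p0:(2,4)->(1,4) | p1:(1,2)->(0,2) | p2:(1,5)->(0,5)
Step 3: p0:(1,4)->(0,4)->EXIT | p1:(0,2)->(0,3)->EXIT | p2:(0,5)->(0,4)->EXIT

ESCAPED ESCAPED ESCAPED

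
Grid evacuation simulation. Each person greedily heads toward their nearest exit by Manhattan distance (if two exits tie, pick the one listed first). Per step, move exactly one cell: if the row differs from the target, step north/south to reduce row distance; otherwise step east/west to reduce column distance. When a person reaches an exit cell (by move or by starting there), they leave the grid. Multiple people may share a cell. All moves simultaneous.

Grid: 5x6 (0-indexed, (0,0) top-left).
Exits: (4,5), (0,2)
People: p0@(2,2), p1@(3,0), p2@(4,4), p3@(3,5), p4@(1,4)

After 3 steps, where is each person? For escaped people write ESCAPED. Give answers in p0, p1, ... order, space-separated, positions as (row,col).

Step 1: p0:(2,2)->(1,2) | p1:(3,0)->(2,0) | p2:(4,4)->(4,5)->EXIT | p3:(3,5)->(4,5)->EXIT | p4:(1,4)->(0,4)
Step 2: p0:(1,2)->(0,2)->EXIT | p1:(2,0)->(1,0) | p2:escaped | p3:escaped | p4:(0,4)->(0,3)
Step 3: p0:escaped | p1:(1,0)->(0,0) | p2:escaped | p3:escaped | p4:(0,3)->(0,2)->EXIT

ESCAPED (0,0) ESCAPED ESCAPED ESCAPED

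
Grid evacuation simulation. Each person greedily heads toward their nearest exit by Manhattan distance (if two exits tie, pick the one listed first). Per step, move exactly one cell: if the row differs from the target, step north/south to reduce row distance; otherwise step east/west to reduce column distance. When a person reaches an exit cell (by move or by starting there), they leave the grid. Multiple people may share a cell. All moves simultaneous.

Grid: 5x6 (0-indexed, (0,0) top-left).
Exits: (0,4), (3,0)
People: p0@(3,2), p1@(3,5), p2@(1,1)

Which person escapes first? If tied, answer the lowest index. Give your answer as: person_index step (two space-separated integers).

Answer: 0 2

Derivation:
Step 1: p0:(3,2)->(3,1) | p1:(3,5)->(2,5) | p2:(1,1)->(2,1)
Step 2: p0:(3,1)->(3,0)->EXIT | p1:(2,5)->(1,5) | p2:(2,1)->(3,1)
Step 3: p0:escaped | p1:(1,5)->(0,5) | p2:(3,1)->(3,0)->EXIT
Step 4: p0:escaped | p1:(0,5)->(0,4)->EXIT | p2:escaped
Exit steps: [2, 4, 3]
First to escape: p0 at step 2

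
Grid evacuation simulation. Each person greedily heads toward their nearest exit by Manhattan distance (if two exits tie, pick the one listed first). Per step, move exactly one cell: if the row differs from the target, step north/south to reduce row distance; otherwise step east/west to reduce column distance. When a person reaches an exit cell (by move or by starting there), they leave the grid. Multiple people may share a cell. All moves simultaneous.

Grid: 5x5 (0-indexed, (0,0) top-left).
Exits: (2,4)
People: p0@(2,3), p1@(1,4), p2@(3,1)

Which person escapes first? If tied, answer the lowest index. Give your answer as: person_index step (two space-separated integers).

Answer: 0 1

Derivation:
Step 1: p0:(2,3)->(2,4)->EXIT | p1:(1,4)->(2,4)->EXIT | p2:(3,1)->(2,1)
Step 2: p0:escaped | p1:escaped | p2:(2,1)->(2,2)
Step 3: p0:escaped | p1:escaped | p2:(2,2)->(2,3)
Step 4: p0:escaped | p1:escaped | p2:(2,3)->(2,4)->EXIT
Exit steps: [1, 1, 4]
First to escape: p0 at step 1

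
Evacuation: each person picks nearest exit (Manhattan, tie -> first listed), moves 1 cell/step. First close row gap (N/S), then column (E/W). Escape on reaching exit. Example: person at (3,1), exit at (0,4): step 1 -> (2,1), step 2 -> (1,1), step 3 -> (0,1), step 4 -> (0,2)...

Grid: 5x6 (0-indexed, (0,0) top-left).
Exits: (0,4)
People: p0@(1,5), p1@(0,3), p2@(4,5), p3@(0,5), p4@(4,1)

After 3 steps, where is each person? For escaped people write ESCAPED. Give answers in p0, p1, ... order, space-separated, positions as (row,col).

Step 1: p0:(1,5)->(0,5) | p1:(0,3)->(0,4)->EXIT | p2:(4,5)->(3,5) | p3:(0,5)->(0,4)->EXIT | p4:(4,1)->(3,1)
Step 2: p0:(0,5)->(0,4)->EXIT | p1:escaped | p2:(3,5)->(2,5) | p3:escaped | p4:(3,1)->(2,1)
Step 3: p0:escaped | p1:escaped | p2:(2,5)->(1,5) | p3:escaped | p4:(2,1)->(1,1)

ESCAPED ESCAPED (1,5) ESCAPED (1,1)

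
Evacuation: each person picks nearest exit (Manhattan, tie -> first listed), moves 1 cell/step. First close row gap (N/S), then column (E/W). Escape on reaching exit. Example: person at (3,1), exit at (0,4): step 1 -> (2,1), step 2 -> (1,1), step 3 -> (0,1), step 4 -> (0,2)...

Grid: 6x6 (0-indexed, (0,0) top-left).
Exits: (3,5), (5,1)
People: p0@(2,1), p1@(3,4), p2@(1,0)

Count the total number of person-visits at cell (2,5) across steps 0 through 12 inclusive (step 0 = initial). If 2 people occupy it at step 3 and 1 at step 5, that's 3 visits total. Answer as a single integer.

Step 0: p0@(2,1) p1@(3,4) p2@(1,0) -> at (2,5): 0 [-], cum=0
Step 1: p0@(3,1) p1@ESC p2@(2,0) -> at (2,5): 0 [-], cum=0
Step 2: p0@(4,1) p1@ESC p2@(3,0) -> at (2,5): 0 [-], cum=0
Step 3: p0@ESC p1@ESC p2@(4,0) -> at (2,5): 0 [-], cum=0
Step 4: p0@ESC p1@ESC p2@(5,0) -> at (2,5): 0 [-], cum=0
Step 5: p0@ESC p1@ESC p2@ESC -> at (2,5): 0 [-], cum=0
Total visits = 0

Answer: 0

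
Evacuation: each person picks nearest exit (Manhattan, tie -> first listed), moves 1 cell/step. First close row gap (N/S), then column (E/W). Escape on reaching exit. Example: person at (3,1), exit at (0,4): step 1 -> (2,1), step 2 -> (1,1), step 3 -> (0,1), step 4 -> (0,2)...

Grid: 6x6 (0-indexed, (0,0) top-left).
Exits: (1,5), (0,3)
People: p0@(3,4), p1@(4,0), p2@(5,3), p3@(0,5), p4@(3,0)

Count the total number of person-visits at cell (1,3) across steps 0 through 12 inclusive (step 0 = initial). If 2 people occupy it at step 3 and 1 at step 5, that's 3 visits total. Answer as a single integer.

Step 0: p0@(3,4) p1@(4,0) p2@(5,3) p3@(0,5) p4@(3,0) -> at (1,3): 0 [-], cum=0
Step 1: p0@(2,4) p1@(3,0) p2@(4,3) p3@ESC p4@(2,0) -> at (1,3): 0 [-], cum=0
Step 2: p0@(1,4) p1@(2,0) p2@(3,3) p3@ESC p4@(1,0) -> at (1,3): 0 [-], cum=0
Step 3: p0@ESC p1@(1,0) p2@(2,3) p3@ESC p4@(0,0) -> at (1,3): 0 [-], cum=0
Step 4: p0@ESC p1@(0,0) p2@(1,3) p3@ESC p4@(0,1) -> at (1,3): 1 [p2], cum=1
Step 5: p0@ESC p1@(0,1) p2@ESC p3@ESC p4@(0,2) -> at (1,3): 0 [-], cum=1
Step 6: p0@ESC p1@(0,2) p2@ESC p3@ESC p4@ESC -> at (1,3): 0 [-], cum=1
Step 7: p0@ESC p1@ESC p2@ESC p3@ESC p4@ESC -> at (1,3): 0 [-], cum=1
Total visits = 1

Answer: 1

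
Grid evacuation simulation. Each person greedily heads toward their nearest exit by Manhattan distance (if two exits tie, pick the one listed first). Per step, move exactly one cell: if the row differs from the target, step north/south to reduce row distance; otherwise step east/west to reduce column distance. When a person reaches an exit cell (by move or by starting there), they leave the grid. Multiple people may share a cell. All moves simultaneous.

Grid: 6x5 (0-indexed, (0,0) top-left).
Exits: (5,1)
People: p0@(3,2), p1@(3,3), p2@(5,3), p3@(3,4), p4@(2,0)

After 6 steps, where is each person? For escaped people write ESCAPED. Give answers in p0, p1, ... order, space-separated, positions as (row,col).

Step 1: p0:(3,2)->(4,2) | p1:(3,3)->(4,3) | p2:(5,3)->(5,2) | p3:(3,4)->(4,4) | p4:(2,0)->(3,0)
Step 2: p0:(4,2)->(5,2) | p1:(4,3)->(5,3) | p2:(5,2)->(5,1)->EXIT | p3:(4,4)->(5,4) | p4:(3,0)->(4,0)
Step 3: p0:(5,2)->(5,1)->EXIT | p1:(5,3)->(5,2) | p2:escaped | p3:(5,4)->(5,3) | p4:(4,0)->(5,0)
Step 4: p0:escaped | p1:(5,2)->(5,1)->EXIT | p2:escaped | p3:(5,3)->(5,2) | p4:(5,0)->(5,1)->EXIT
Step 5: p0:escaped | p1:escaped | p2:escaped | p3:(5,2)->(5,1)->EXIT | p4:escaped

ESCAPED ESCAPED ESCAPED ESCAPED ESCAPED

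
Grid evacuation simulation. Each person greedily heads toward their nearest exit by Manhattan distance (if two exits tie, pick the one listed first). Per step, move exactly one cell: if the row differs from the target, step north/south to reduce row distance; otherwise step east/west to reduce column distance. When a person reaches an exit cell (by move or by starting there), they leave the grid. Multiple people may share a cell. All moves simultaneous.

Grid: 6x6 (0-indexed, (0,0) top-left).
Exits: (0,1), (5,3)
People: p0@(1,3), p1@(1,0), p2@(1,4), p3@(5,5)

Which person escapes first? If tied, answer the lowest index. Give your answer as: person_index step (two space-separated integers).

Step 1: p0:(1,3)->(0,3) | p1:(1,0)->(0,0) | p2:(1,4)->(0,4) | p3:(5,5)->(5,4)
Step 2: p0:(0,3)->(0,2) | p1:(0,0)->(0,1)->EXIT | p2:(0,4)->(0,3) | p3:(5,4)->(5,3)->EXIT
Step 3: p0:(0,2)->(0,1)->EXIT | p1:escaped | p2:(0,3)->(0,2) | p3:escaped
Step 4: p0:escaped | p1:escaped | p2:(0,2)->(0,1)->EXIT | p3:escaped
Exit steps: [3, 2, 4, 2]
First to escape: p1 at step 2

Answer: 1 2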